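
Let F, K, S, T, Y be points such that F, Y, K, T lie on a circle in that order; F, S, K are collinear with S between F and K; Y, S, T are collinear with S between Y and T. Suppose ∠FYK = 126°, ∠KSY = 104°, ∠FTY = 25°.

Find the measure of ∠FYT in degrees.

∠FYT = 75°

1. ∠FTK = 54°  [cyclic FYKT, opposite ∠Y+∠T]
2. ∠FST = 104°  [vertical angles at S]
3. ∠KFT = 51°  [△FST]
4. ∠FKT = 75°  [△FKT]
5. ∠FYT = 75°  [same arc FT]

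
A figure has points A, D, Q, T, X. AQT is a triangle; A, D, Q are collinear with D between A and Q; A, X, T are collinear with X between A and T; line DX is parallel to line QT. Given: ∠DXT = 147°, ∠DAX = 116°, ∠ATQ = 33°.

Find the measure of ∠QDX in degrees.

∠QDX = 149°

1. ∠AXD = 33°  [linear pair at X on AT]
2. ∠ADX = 31°  [△ADX]
3. ∠QDX = 149°  [linear pair at D on AQ]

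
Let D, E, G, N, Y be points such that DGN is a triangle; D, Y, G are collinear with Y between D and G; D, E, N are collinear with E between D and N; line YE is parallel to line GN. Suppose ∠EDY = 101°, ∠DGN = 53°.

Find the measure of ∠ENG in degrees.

1. ∠GDN = 101°  [Y on DG, E on DN]
2. ∠DNG = 26°  [△DGN]
3. ∠ENG = 26°  [E on ray ND]

∠ENG = 26°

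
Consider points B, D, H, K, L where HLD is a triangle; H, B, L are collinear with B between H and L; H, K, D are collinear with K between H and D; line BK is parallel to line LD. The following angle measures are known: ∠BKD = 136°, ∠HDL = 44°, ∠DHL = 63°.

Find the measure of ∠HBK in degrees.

1. ∠BKH = 44°  [linear pair at K on HD]
2. ∠BHK = 63°  [B on HL, K on HD]
3. ∠HBK = 73°  [△HBK]

∠HBK = 73°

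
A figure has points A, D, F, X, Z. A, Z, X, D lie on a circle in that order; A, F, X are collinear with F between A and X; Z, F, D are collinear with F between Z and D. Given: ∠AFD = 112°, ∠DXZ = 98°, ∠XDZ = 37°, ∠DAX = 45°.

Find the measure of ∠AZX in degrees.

∠AZX = 120°

1. ∠XFZ = 112°  [vertical angles at F]
2. ∠DZX = 45°  [△ZXD]
3. ∠XAZ = 37°  [same arc ZX]
4. ∠AXZ = 23°  [△ZFX]
5. ∠AZX = 120°  [△AZX]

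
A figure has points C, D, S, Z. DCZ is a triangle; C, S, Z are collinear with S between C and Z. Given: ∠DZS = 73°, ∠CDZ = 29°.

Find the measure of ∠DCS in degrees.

∠DCS = 78°

1. ∠CZD = 73°  [S on ray ZC]
2. ∠DCZ = 78°  [△DCZ]
3. ∠DCS = 78°  [S on ray CZ]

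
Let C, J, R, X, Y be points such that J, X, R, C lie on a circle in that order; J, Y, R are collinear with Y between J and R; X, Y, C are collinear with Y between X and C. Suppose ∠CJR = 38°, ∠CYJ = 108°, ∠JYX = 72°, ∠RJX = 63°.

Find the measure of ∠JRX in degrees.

1. ∠CXR = 38°  [same arc RC]
2. ∠RYX = 108°  [vertical angles at Y]
3. ∠JRX = 34°  [△XYR]

∠JRX = 34°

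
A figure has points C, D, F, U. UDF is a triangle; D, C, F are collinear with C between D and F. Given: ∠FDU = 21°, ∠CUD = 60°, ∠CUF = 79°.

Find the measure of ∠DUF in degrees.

∠DUF = 139°

1. ∠CDU = 21°  [C on ray DF]
2. ∠DCU = 99°  [△UDC]
3. ∠FCU = 81°  [linear pair at C on DF]
4. ∠CFU = 20°  [△UCF]
5. ∠DFU = 20°  [C on ray FD]
6. ∠DUF = 139°  [△UDF]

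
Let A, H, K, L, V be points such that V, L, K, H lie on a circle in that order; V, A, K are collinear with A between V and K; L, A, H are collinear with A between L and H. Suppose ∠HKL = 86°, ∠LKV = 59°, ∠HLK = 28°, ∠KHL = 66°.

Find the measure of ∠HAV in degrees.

∠HAV = 93°

1. ∠LHV = 59°  [same arc VL]
2. ∠HVK = 28°  [same arc KH]
3. ∠HAV = 93°  [△VAH]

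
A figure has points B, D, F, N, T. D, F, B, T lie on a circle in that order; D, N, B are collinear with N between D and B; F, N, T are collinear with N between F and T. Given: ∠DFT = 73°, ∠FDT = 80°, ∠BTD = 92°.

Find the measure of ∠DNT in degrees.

1. ∠DBT = 73°  [same arc DT]
2. ∠DTF = 27°  [△DFT]
3. ∠BDT = 15°  [△DBT]
4. ∠DNT = 138°  [△DNT]

∠DNT = 138°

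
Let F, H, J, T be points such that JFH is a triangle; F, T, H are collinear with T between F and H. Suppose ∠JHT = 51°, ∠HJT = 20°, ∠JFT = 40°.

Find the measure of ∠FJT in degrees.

1. ∠HTJ = 109°  [△JTH]
2. ∠FTJ = 71°  [linear pair at T on FH]
3. ∠FJT = 69°  [△JFT]

∠FJT = 69°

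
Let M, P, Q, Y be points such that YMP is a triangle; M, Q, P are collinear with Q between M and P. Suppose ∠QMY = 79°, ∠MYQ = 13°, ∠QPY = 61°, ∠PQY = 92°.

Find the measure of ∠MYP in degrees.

∠MYP = 40°

1. ∠PMY = 79°  [Q on ray MP]
2. ∠MPY = 61°  [Q on ray PM]
3. ∠MYP = 40°  [△YMP]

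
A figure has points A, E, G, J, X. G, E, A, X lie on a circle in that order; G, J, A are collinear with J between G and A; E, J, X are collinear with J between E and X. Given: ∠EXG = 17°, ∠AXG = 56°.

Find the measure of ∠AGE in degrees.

∠AGE = 39°

1. ∠EAG = 17°  [same arc GE]
2. ∠AEG = 124°  [cyclic GEAX, opposite ∠E+∠X]
3. ∠AGE = 39°  [△GEA]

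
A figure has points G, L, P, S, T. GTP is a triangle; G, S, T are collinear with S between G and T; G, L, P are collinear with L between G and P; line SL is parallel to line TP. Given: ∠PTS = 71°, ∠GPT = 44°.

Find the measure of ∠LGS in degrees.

∠LGS = 65°

1. ∠GTP = 71°  [S on ray TG]
2. ∠PGT = 65°  [△GTP]
3. ∠LGS = 65°  [S on GT, L on GP]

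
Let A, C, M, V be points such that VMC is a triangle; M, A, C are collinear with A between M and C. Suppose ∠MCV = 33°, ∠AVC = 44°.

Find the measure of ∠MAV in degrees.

∠MAV = 77°

1. ∠ACV = 33°  [A on ray CM]
2. ∠CAV = 103°  [△VAC]
3. ∠MAV = 77°  [linear pair at A on MC]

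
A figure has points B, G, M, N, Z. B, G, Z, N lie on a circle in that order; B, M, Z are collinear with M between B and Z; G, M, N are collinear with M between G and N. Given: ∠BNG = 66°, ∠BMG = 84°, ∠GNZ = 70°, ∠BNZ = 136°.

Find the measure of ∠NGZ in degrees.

1. ∠BZG = 66°  [same arc BG]
2. ∠GMZ = 96°  [linear pair at M on BZ]
3. ∠NGZ = 18°  [△GMZ]

∠NGZ = 18°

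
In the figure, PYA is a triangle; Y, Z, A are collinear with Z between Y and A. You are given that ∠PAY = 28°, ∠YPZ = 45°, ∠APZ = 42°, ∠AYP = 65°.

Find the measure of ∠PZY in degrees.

∠PZY = 70°

1. ∠PAZ = 28°  [Z on ray AY]
2. ∠AZP = 110°  [△PZA]
3. ∠PZY = 70°  [linear pair at Z on YA]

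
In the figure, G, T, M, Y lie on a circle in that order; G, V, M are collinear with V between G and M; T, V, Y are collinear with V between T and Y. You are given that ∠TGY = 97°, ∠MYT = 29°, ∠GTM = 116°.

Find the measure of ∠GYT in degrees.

∠GYT = 35°

1. ∠MGT = 29°  [same arc TM]
2. ∠GMT = 35°  [△GTM]
3. ∠GYT = 35°  [same arc GT]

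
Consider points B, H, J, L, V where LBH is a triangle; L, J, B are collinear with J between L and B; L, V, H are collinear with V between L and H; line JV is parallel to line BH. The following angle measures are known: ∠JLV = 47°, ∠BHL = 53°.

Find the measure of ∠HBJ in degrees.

∠HBJ = 80°

1. ∠BLH = 47°  [J on LB, V on LH]
2. ∠HBL = 80°  [△LBH]
3. ∠HBJ = 80°  [J on ray BL]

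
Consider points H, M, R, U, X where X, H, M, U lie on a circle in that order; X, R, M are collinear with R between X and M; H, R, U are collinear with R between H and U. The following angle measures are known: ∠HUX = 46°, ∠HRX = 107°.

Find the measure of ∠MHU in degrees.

1. ∠HMX = 46°  [same arc XH]
2. ∠HRM = 73°  [linear pair at R on XM]
3. ∠MHU = 61°  [△HRM]

∠MHU = 61°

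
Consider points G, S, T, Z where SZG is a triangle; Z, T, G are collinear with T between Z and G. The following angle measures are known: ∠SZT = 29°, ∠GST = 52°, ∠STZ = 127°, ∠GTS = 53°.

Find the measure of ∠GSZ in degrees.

∠GSZ = 76°

1. ∠GZS = 29°  [T on ray ZG]
2. ∠SGT = 75°  [△STG]
3. ∠SGZ = 75°  [T on ray GZ]
4. ∠GSZ = 76°  [△SZG]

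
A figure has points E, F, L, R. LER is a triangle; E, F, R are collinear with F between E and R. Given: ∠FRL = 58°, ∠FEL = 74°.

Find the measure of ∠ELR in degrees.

1. ∠ERL = 58°  [F on ray RE]
2. ∠LER = 74°  [F on ray ER]
3. ∠ELR = 48°  [△LER]

∠ELR = 48°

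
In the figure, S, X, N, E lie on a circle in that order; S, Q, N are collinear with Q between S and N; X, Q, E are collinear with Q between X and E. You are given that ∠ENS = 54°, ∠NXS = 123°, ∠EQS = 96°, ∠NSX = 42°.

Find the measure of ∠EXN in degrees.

∠EXN = 69°

1. ∠SNX = 15°  [△SXN]
2. ∠NQX = 96°  [vertical angles at Q]
3. ∠EXN = 69°  [△XQN]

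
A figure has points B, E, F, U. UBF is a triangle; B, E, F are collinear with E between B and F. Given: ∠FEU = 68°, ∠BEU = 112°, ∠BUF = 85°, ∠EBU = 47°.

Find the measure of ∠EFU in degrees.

∠EFU = 48°

1. ∠FBU = 47°  [E on ray BF]
2. ∠BFU = 48°  [△UBF]
3. ∠EFU = 48°  [E on ray FB]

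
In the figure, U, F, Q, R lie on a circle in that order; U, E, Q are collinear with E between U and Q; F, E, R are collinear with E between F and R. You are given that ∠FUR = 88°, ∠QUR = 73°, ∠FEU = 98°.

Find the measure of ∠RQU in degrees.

1. ∠FQR = 92°  [cyclic UFQR, opposite ∠U+∠Q]
2. ∠QFR = 73°  [same arc QR]
3. ∠QER = 98°  [vertical angles at E]
4. ∠FRQ = 15°  [△FQR]
5. ∠RQU = 67°  [△QER]

∠RQU = 67°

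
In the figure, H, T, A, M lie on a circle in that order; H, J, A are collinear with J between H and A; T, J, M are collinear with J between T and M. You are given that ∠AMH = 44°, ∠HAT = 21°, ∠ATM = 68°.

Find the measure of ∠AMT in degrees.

1. ∠ATH = 136°  [cyclic HTAM, opposite ∠T+∠M]
2. ∠AHT = 23°  [△HTA]
3. ∠AMT = 23°  [same arc TA]

∠AMT = 23°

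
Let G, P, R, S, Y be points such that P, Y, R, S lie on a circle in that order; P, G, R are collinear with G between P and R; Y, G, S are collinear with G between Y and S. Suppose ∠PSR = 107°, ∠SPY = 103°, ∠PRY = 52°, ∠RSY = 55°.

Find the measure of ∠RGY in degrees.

1. ∠SRY = 77°  [cyclic PYRS, opposite ∠P+∠R]
2. ∠RYS = 48°  [△YRS]
3. ∠RGY = 80°  [△YGR]

∠RGY = 80°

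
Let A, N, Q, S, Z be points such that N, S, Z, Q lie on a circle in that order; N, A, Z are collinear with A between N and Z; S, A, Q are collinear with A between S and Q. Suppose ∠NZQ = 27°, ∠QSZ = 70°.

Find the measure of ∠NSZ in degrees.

1. ∠QNZ = 70°  [same arc ZQ]
2. ∠NQZ = 83°  [△NZQ]
3. ∠NSZ = 97°  [cyclic NSZQ, opposite ∠S+∠Q]

∠NSZ = 97°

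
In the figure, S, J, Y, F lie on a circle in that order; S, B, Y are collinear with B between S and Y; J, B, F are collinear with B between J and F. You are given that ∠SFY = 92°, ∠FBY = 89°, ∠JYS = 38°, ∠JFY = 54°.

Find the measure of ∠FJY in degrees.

∠FJY = 51°

1. ∠JBS = 89°  [vertical angles at B]
2. ∠JBY = 91°  [linear pair at B on SY]
3. ∠FJY = 51°  [△JBY]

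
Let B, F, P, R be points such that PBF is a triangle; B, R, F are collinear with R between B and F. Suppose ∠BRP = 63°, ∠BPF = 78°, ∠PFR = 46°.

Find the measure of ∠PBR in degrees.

1. ∠BFP = 46°  [R on ray FB]
2. ∠FBP = 56°  [△PBF]
3. ∠PBR = 56°  [R on ray BF]

∠PBR = 56°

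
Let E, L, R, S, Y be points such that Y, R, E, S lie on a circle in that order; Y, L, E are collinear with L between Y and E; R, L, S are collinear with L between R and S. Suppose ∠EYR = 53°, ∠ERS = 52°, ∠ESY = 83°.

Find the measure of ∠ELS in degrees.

1. ∠ESR = 53°  [same arc RE]
2. ∠EYS = 52°  [same arc ES]
3. ∠SEY = 45°  [△YES]
4. ∠ELS = 82°  [△ELS]

∠ELS = 82°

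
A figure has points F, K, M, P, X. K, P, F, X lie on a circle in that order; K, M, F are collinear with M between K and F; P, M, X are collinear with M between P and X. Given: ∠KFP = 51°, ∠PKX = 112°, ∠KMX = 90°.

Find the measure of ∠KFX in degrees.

1. ∠KXP = 51°  [same arc KP]
2. ∠KPX = 17°  [△KPX]
3. ∠KFX = 17°  [same arc KX]

∠KFX = 17°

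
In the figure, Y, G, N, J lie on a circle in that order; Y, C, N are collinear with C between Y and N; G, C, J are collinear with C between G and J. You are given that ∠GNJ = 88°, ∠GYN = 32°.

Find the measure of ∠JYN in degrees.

∠JYN = 60°

1. ∠GJN = 32°  [same arc GN]
2. ∠JGN = 60°  [△GNJ]
3. ∠JYN = 60°  [same arc NJ]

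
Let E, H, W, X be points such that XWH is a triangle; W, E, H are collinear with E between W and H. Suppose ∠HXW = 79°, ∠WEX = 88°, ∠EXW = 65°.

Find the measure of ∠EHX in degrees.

∠EHX = 74°

1. ∠EWX = 27°  [△XWE]
2. ∠HWX = 27°  [E on ray WH]
3. ∠WHX = 74°  [△XWH]
4. ∠EHX = 74°  [E on ray HW]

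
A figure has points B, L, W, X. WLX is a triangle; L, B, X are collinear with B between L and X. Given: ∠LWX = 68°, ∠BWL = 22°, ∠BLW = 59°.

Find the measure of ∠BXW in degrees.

∠BXW = 53°

1. ∠WLX = 59°  [B on ray LX]
2. ∠LXW = 53°  [△WLX]
3. ∠BXW = 53°  [B on ray XL]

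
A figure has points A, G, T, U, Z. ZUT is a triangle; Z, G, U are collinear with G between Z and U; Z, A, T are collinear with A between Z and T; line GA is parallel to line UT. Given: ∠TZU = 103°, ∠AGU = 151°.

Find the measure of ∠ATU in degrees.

1. ∠AZG = 103°  [G on ZU, A on ZT]
2. ∠AGZ = 29°  [linear pair at G on ZU]
3. ∠GAZ = 48°  [△ZGA]
4. ∠GAT = 132°  [linear pair at A on ZT]
5. ∠ATU = 48°  [GA∥UT, co-interior at T–A]

∠ATU = 48°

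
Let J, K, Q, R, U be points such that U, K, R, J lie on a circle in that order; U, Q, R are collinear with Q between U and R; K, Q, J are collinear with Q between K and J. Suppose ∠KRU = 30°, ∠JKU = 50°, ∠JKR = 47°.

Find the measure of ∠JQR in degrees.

∠JQR = 77°

1. ∠KJU = 30°  [same arc UK]
2. ∠JUR = 47°  [same arc RJ]
3. ∠JQU = 103°  [△UQJ]
4. ∠JQR = 77°  [linear pair at Q on UR]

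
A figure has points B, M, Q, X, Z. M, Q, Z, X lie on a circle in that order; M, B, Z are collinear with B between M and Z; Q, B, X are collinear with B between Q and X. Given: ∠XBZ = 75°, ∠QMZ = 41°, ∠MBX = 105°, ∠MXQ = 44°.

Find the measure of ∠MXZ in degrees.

∠MXZ = 85°

1. ∠QXZ = 41°  [same arc QZ]
2. ∠XMZ = 31°  [△MBX]
3. ∠MZX = 64°  [△ZBX]
4. ∠MXZ = 85°  [△MZX]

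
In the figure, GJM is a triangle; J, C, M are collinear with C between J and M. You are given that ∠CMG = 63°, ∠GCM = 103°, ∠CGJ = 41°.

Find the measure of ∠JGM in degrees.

1. ∠GMJ = 63°  [C on ray MJ]
2. ∠GCJ = 77°  [linear pair at C on JM]
3. ∠CJG = 62°  [△GJC]
4. ∠GJM = 62°  [C on ray JM]
5. ∠JGM = 55°  [△GJM]

∠JGM = 55°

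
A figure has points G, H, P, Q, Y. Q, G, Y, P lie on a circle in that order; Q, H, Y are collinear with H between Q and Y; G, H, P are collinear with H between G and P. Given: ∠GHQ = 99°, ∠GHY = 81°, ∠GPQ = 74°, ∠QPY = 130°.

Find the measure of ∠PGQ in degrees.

1. ∠PHQ = 81°  [vertical angles at H]
2. ∠PQY = 25°  [△QHP]
3. ∠PYQ = 25°  [△QYP]
4. ∠PGQ = 25°  [same arc QP]

∠PGQ = 25°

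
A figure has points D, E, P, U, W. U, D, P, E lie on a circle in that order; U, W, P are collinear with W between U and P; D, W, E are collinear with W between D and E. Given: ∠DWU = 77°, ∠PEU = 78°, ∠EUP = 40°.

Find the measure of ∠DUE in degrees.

∠DUE = 81°

1. ∠EWP = 77°  [vertical angles at W]
2. ∠EPU = 62°  [△UPE]
3. ∠EWU = 103°  [linear pair at W on UP]
4. ∠EDU = 62°  [same arc UE]
5. ∠DEU = 37°  [△UWE]
6. ∠DUE = 81°  [△UDE]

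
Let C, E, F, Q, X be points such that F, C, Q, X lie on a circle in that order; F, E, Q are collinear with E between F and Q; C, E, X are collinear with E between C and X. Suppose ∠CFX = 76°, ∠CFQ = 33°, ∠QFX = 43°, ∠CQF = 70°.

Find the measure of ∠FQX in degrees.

∠FQX = 34°

1. ∠FCQ = 77°  [△FCQ]
2. ∠FXQ = 103°  [cyclic FCQX, opposite ∠C+∠X]
3. ∠FQX = 34°  [△FQX]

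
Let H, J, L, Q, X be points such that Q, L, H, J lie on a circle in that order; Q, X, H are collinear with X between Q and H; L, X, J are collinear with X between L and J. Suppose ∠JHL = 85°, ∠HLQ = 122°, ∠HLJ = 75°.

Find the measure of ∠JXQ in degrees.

∠JXQ = 67°

1. ∠HJL = 20°  [△LHJ]
2. ∠HJQ = 58°  [cyclic QLHJ, opposite ∠L+∠J]
3. ∠HQJ = 75°  [same arc HJ]
4. ∠JHQ = 47°  [△QHJ]
5. ∠HXJ = 113°  [△HXJ]
6. ∠JXQ = 67°  [linear pair at X on QH]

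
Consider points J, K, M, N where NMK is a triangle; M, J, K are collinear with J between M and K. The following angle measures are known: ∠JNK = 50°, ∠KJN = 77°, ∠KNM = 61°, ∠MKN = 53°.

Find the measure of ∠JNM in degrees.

1. ∠MJN = 103°  [linear pair at J on MK]
2. ∠KMN = 66°  [△NMK]
3. ∠JMN = 66°  [J on ray MK]
4. ∠JNM = 11°  [△NMJ]

∠JNM = 11°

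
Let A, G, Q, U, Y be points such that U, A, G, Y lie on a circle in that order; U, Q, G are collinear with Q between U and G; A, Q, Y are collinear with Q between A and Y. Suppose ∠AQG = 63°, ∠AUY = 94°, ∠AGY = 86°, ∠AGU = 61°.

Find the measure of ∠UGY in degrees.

1. ∠UQY = 63°  [vertical angles at Q]
2. ∠GAY = 56°  [△AQG]
3. ∠AYG = 38°  [△AGY]
4. ∠GQY = 117°  [linear pair at Q on UG]
5. ∠UGY = 25°  [△GQY]

∠UGY = 25°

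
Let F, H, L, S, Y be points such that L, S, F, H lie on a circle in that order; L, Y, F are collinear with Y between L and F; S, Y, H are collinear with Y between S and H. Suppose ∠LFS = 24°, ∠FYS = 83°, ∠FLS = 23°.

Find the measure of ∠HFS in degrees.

∠HFS = 84°

1. ∠FSH = 73°  [△SYF]
2. ∠FHS = 23°  [same arc SF]
3. ∠HFS = 84°  [△SFH]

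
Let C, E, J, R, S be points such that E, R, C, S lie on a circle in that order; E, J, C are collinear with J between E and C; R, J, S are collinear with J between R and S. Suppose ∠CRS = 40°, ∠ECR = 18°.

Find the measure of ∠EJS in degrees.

∠EJS = 122°

1. ∠CES = 40°  [same arc CS]
2. ∠ESR = 18°  [same arc ER]
3. ∠EJS = 122°  [△EJS]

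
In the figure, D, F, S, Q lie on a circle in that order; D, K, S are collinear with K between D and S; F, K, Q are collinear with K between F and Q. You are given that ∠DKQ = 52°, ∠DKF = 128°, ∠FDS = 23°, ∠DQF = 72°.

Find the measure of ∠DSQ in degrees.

1. ∠QKS = 128°  [linear pair at K on DS]
2. ∠FQS = 23°  [same arc FS]
3. ∠DSQ = 29°  [△SKQ]

∠DSQ = 29°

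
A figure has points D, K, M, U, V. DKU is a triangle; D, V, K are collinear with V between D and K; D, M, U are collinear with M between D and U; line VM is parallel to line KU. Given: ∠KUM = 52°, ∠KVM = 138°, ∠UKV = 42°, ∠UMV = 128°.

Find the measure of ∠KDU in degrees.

∠KDU = 86°

1. ∠DUK = 52°  [M on ray UD]
2. ∠DKU = 42°  [V on ray KD]
3. ∠KDU = 86°  [△DKU]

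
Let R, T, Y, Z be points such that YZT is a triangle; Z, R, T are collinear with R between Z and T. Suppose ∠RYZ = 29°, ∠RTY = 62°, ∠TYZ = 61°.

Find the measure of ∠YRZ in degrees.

∠YRZ = 94°

1. ∠YTZ = 62°  [R on ray TZ]
2. ∠TZY = 57°  [△YZT]
3. ∠RZY = 57°  [R on ray ZT]
4. ∠YRZ = 94°  [△YZR]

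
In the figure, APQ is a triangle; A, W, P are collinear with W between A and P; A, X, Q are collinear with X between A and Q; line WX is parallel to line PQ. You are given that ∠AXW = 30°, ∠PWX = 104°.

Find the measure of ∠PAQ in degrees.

∠PAQ = 74°

1. ∠AWX = 76°  [linear pair at W on AP]
2. ∠WAX = 74°  [△AWX]
3. ∠PAQ = 74°  [W on AP, X on AQ]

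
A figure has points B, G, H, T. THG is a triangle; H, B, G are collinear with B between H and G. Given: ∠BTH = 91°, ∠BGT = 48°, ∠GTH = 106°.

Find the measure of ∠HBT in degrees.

1. ∠HGT = 48°  [B on ray GH]
2. ∠GHT = 26°  [△THG]
3. ∠BHT = 26°  [B on ray HG]
4. ∠HBT = 63°  [△THB]

∠HBT = 63°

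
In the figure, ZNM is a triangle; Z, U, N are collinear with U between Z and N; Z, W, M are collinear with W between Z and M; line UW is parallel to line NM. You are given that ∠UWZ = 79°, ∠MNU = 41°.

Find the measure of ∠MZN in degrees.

1. ∠NMZ = 79°  [UW∥NM, corresponding at W]
2. ∠MNZ = 41°  [U on ray NZ]
3. ∠MZN = 60°  [△ZNM]

∠MZN = 60°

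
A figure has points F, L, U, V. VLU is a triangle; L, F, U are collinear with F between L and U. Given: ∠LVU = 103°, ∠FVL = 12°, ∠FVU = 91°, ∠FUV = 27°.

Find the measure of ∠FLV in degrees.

1. ∠UFV = 62°  [△VFU]
2. ∠LFV = 118°  [linear pair at F on LU]
3. ∠FLV = 50°  [△VLF]

∠FLV = 50°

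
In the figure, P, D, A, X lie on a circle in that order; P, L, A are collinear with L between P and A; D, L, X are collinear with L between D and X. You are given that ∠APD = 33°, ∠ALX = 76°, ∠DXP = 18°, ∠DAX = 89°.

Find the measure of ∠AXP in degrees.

1. ∠AXD = 33°  [same arc DA]
2. ∠PLX = 104°  [linear pair at L on PA]
3. ∠PAX = 71°  [△ALX]
4. ∠APX = 58°  [△PLX]
5. ∠AXP = 51°  [△PAX]

∠AXP = 51°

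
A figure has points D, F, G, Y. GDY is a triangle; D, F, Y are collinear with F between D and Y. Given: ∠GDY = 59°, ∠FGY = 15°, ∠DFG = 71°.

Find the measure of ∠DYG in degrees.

1. ∠GFY = 109°  [linear pair at F on DY]
2. ∠FYG = 56°  [△GFY]
3. ∠DYG = 56°  [F on ray YD]

∠DYG = 56°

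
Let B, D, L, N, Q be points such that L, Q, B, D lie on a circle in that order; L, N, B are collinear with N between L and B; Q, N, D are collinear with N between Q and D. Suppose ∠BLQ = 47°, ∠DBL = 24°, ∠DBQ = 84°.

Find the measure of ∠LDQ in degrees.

∠LDQ = 60°

1. ∠DQL = 24°  [same arc LD]
2. ∠DLQ = 96°  [cyclic LQBD, opposite ∠L+∠B]
3. ∠LDQ = 60°  [△LQD]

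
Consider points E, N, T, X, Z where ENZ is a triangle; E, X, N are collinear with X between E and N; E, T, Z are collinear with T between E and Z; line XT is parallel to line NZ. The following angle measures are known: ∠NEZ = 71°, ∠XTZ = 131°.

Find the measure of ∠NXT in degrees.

∠NXT = 120°

1. ∠TEX = 71°  [X on EN, T on EZ]
2. ∠ETX = 49°  [linear pair at T on EZ]
3. ∠EXT = 60°  [△EXT]
4. ∠NXT = 120°  [linear pair at X on EN]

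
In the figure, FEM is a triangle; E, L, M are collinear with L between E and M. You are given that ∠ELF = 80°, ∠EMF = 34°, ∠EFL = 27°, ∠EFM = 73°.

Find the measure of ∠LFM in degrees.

1. ∠FLM = 100°  [linear pair at L on EM]
2. ∠FML = 34°  [L on ray ME]
3. ∠LFM = 46°  [△FLM]

∠LFM = 46°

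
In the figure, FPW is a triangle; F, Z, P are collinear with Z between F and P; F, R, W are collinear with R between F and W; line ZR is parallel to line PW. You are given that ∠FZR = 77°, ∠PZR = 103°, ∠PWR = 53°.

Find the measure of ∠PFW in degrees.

∠PFW = 50°

1. ∠FPW = 77°  [ZR∥PW, corresponding at Z]
2. ∠FWP = 53°  [R on ray WF]
3. ∠PFW = 50°  [△FPW]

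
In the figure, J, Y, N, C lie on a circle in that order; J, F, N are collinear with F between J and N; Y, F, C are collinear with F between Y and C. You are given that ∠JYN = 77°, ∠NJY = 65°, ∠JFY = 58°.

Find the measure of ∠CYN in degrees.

1. ∠JNY = 38°  [△JYN]
2. ∠NFY = 122°  [linear pair at F on JN]
3. ∠CYN = 20°  [△YFN]

∠CYN = 20°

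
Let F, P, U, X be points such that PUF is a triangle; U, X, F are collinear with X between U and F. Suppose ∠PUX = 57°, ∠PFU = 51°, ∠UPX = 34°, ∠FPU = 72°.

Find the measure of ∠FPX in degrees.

∠FPX = 38°

1. ∠PXU = 89°  [△PUX]
2. ∠PFX = 51°  [X on ray FU]
3. ∠FXP = 91°  [linear pair at X on UF]
4. ∠FPX = 38°  [△PXF]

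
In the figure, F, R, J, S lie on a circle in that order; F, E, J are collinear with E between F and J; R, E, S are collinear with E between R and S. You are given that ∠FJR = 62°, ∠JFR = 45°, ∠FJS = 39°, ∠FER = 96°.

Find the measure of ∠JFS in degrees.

∠JFS = 34°

1. ∠FRJ = 73°  [△FRJ]
2. ∠FSJ = 107°  [cyclic FRJS, opposite ∠R+∠S]
3. ∠JFS = 34°  [△FJS]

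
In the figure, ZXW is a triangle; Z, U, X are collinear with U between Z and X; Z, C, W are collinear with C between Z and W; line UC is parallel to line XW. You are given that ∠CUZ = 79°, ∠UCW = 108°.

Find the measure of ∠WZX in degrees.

∠WZX = 29°

1. ∠UCZ = 72°  [linear pair at C on ZW]
2. ∠CZU = 29°  [△ZUC]
3. ∠WZX = 29°  [U on ZX, C on ZW]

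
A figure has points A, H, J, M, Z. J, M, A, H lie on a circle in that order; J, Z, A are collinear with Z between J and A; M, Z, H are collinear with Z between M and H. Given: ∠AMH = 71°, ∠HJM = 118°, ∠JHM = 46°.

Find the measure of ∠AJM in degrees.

1. ∠HAM = 62°  [cyclic JMAH, opposite ∠J+∠A]
2. ∠AHM = 47°  [△MAH]
3. ∠AJM = 47°  [same arc MA]

∠AJM = 47°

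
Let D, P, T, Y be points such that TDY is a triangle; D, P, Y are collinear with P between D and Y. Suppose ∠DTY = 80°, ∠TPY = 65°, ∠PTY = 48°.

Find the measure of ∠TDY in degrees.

∠TDY = 33°

1. ∠PYT = 67°  [△TPY]
2. ∠DYT = 67°  [P on ray YD]
3. ∠TDY = 33°  [△TDY]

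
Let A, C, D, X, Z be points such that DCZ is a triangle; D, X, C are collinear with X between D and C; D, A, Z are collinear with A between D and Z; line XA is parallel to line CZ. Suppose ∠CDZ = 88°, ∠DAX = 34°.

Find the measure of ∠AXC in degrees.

∠AXC = 122°

1. ∠ADX = 88°  [X on DC, A on DZ]
2. ∠AXD = 58°  [△DXA]
3. ∠AXC = 122°  [linear pair at X on DC]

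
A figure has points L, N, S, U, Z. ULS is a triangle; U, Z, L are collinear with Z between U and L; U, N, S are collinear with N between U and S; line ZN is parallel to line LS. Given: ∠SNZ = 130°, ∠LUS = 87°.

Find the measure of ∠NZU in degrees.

1. ∠UNZ = 50°  [linear pair at N on US]
2. ∠NUZ = 87°  [Z on UL, N on US]
3. ∠NZU = 43°  [△UZN]

∠NZU = 43°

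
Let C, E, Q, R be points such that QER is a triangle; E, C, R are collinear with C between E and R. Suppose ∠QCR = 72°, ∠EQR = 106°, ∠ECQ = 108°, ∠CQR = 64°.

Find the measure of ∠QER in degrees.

1. ∠CRQ = 44°  [△QCR]
2. ∠ERQ = 44°  [C on ray RE]
3. ∠QER = 30°  [△QER]

∠QER = 30°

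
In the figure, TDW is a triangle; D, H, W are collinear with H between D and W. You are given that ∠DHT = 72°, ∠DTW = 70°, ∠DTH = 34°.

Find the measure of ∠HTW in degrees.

1. ∠HDT = 74°  [△TDH]
2. ∠THW = 108°  [linear pair at H on DW]
3. ∠TDW = 74°  [H on ray DW]
4. ∠DWT = 36°  [△TDW]
5. ∠HWT = 36°  [H on ray WD]
6. ∠HTW = 36°  [△THW]

∠HTW = 36°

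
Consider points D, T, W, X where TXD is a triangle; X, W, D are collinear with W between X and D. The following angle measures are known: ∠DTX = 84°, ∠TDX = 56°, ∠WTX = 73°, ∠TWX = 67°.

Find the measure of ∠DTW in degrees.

∠DTW = 11°

1. ∠TDW = 56°  [W on ray DX]
2. ∠DWT = 113°  [linear pair at W on XD]
3. ∠DTW = 11°  [△TWD]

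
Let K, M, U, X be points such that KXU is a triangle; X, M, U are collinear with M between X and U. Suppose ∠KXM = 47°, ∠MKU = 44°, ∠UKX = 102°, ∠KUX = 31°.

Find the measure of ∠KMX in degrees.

∠KMX = 75°

1. ∠KUM = 31°  [M on ray UX]
2. ∠KMU = 105°  [△KMU]
3. ∠KMX = 75°  [linear pair at M on XU]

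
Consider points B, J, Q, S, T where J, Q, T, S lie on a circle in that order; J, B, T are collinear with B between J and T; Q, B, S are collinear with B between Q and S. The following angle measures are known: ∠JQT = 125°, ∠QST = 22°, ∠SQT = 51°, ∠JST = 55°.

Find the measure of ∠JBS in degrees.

∠JBS = 96°

1. ∠SJT = 51°  [same arc TS]
2. ∠JTS = 74°  [△JTS]
3. ∠SBT = 84°  [△TBS]
4. ∠JBS = 96°  [linear pair at B on JT]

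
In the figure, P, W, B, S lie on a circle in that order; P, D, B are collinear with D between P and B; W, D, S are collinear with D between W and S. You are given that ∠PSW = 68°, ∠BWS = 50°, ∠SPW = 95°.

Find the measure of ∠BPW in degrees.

∠BPW = 45°

1. ∠PBW = 68°  [same arc PW]
2. ∠PWS = 17°  [△PWS]
3. ∠BDW = 62°  [△WDB]
4. ∠PDW = 118°  [linear pair at D on PB]
5. ∠BPW = 45°  [△PDW]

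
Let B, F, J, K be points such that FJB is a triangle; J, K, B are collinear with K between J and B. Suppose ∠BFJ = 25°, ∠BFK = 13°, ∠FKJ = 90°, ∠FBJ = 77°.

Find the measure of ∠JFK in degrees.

1. ∠BJF = 78°  [△FJB]
2. ∠FJK = 78°  [K on ray JB]
3. ∠JFK = 12°  [△FJK]

∠JFK = 12°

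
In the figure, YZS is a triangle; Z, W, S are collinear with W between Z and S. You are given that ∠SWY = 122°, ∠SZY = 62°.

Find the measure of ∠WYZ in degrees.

∠WYZ = 60°

1. ∠YWZ = 58°  [linear pair at W on ZS]
2. ∠WZY = 62°  [W on ray ZS]
3. ∠WYZ = 60°  [△YZW]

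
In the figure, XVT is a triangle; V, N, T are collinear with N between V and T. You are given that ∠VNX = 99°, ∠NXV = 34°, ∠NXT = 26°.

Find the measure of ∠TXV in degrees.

∠TXV = 60°

1. ∠NVX = 47°  [△XVN]
2. ∠TNX = 81°  [linear pair at N on VT]
3. ∠NTX = 73°  [△XNT]
4. ∠TVX = 47°  [N on ray VT]
5. ∠VTX = 73°  [N on ray TV]
6. ∠TXV = 60°  [△XVT]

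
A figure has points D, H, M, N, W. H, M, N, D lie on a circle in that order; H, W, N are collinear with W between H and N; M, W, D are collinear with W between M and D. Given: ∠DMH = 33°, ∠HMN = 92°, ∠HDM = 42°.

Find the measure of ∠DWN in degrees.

∠DWN = 101°

1. ∠DNH = 33°  [same arc HD]
2. ∠HDN = 88°  [cyclic HMND, opposite ∠M+∠D]
3. ∠DHN = 59°  [△HND]
4. ∠DWH = 79°  [△HWD]
5. ∠DWN = 101°  [linear pair at W on HN]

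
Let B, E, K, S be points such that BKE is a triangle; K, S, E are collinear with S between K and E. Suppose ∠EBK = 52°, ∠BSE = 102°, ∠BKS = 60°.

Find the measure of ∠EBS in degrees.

1. ∠BKE = 60°  [S on ray KE]
2. ∠BEK = 68°  [△BKE]
3. ∠BES = 68°  [S on ray EK]
4. ∠EBS = 10°  [△BSE]

∠EBS = 10°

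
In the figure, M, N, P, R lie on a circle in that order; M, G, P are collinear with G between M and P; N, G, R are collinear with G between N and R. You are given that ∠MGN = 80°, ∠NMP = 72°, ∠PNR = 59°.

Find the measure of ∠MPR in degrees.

∠MPR = 28°

1. ∠PGR = 80°  [vertical angles at G]
2. ∠NRP = 72°  [same arc NP]
3. ∠MPR = 28°  [△PGR]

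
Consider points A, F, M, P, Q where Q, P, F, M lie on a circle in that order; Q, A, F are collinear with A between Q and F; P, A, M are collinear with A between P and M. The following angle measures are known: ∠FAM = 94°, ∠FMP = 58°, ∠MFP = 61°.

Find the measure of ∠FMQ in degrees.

∠FMQ = 91°

1. ∠MFQ = 28°  [△FAM]
2. ∠FPM = 61°  [△PFM]
3. ∠FQM = 61°  [same arc FM]
4. ∠FMQ = 91°  [△QFM]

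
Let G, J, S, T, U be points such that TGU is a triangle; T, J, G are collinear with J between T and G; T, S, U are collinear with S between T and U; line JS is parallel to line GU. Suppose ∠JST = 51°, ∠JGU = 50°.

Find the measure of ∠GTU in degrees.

1. ∠GUT = 51°  [JS∥GU, corresponding at S]
2. ∠TGU = 50°  [J on ray GT]
3. ∠GTU = 79°  [△TGU]

∠GTU = 79°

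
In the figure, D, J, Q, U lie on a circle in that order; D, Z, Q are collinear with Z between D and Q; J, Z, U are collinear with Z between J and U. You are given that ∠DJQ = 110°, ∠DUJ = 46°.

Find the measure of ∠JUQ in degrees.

1. ∠DQJ = 46°  [same arc DJ]
2. ∠JDQ = 24°  [△DJQ]
3. ∠JUQ = 24°  [same arc JQ]

∠JUQ = 24°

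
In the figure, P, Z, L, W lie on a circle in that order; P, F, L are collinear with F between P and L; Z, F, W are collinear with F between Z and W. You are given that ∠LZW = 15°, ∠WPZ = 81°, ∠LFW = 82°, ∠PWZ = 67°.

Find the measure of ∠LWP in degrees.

1. ∠LPW = 15°  [same arc LW]
2. ∠PZW = 32°  [△PZW]
3. ∠PLW = 32°  [same arc PW]
4. ∠LWP = 133°  [△PLW]

∠LWP = 133°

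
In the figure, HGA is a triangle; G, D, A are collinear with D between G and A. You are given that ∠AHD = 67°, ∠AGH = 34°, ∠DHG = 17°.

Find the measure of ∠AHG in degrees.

1. ∠DGH = 34°  [D on ray GA]
2. ∠GDH = 129°  [△HGD]
3. ∠ADH = 51°  [linear pair at D on GA]
4. ∠DAH = 62°  [△HDA]
5. ∠GAH = 62°  [D on ray AG]
6. ∠AHG = 84°  [△HGA]

∠AHG = 84°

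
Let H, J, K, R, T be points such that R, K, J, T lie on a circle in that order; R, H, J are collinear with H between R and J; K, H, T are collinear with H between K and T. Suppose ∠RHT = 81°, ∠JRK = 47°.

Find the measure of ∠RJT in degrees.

1. ∠JHT = 99°  [linear pair at H on RJ]
2. ∠JTK = 47°  [same arc KJ]
3. ∠RJT = 34°  [△JHT]

∠RJT = 34°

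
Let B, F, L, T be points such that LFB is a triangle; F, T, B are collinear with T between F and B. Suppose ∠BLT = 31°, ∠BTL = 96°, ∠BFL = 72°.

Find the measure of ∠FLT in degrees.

∠FLT = 24°

1. ∠FTL = 84°  [linear pair at T on FB]
2. ∠LFT = 72°  [T on ray FB]
3. ∠FLT = 24°  [△LFT]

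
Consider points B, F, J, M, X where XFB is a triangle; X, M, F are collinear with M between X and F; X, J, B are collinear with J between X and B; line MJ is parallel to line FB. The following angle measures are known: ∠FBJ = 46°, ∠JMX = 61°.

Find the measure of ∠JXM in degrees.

1. ∠FBX = 46°  [J on ray BX]
2. ∠BFX = 61°  [MJ∥FB, corresponding at M]
3. ∠BXF = 73°  [△XFB]
4. ∠JXM = 73°  [M on XF, J on XB]

∠JXM = 73°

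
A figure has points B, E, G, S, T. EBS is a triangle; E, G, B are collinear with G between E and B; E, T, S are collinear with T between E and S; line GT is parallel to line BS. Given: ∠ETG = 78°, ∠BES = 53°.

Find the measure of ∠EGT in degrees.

1. ∠BSE = 78°  [GT∥BS, corresponding at T]
2. ∠EBS = 49°  [△EBS]
3. ∠EGT = 49°  [GT∥BS, corresponding at G]

∠EGT = 49°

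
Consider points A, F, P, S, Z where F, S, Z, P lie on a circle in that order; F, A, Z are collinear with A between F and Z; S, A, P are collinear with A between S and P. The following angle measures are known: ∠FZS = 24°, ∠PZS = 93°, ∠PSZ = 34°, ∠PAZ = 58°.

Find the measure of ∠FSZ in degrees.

∠FSZ = 103°

1. ∠SPZ = 53°  [△SZP]
2. ∠SFZ = 53°  [same arc SZ]
3. ∠FSZ = 103°  [△FSZ]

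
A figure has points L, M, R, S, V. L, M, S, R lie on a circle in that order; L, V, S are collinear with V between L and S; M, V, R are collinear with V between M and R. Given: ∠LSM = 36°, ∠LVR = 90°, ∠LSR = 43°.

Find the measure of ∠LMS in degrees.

∠LMS = 97°

1. ∠LRM = 36°  [same arc LM]
2. ∠RLS = 54°  [△LVR]
3. ∠LRS = 83°  [△LSR]
4. ∠LMS = 97°  [cyclic LMSR, opposite ∠M+∠R]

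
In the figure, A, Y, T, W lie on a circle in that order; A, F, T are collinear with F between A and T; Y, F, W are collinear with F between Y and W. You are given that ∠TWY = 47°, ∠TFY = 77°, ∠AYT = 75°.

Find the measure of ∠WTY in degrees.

1. ∠TAY = 47°  [same arc YT]
2. ∠ATY = 58°  [△AYT]
3. ∠TYW = 45°  [△YFT]
4. ∠WTY = 88°  [△YTW]

∠WTY = 88°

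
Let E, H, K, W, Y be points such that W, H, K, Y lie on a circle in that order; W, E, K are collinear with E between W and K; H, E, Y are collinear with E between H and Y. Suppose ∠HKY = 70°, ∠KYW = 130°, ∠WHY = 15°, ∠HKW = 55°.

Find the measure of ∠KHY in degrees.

∠KHY = 35°

1. ∠WKY = 15°  [same arc WY]
2. ∠KWY = 35°  [△WKY]
3. ∠KHY = 35°  [same arc KY]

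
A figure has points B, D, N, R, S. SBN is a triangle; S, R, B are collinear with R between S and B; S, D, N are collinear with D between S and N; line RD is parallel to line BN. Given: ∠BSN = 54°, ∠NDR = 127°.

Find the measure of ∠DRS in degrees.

∠DRS = 73°

1. ∠DSR = 54°  [R on SB, D on SN]
2. ∠RDS = 53°  [linear pair at D on SN]
3. ∠DRS = 73°  [△SRD]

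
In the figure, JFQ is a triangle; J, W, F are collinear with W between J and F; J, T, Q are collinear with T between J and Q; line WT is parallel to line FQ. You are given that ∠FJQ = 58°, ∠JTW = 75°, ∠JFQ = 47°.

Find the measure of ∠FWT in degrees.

∠FWT = 133°

1. ∠TJW = 58°  [W on JF, T on JQ]
2. ∠JWT = 47°  [△JWT]
3. ∠FWT = 133°  [linear pair at W on JF]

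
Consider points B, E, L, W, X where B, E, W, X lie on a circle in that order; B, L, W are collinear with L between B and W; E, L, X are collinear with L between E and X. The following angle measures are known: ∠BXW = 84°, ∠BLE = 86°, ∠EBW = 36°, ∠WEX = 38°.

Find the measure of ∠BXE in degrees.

∠BXE = 48°

1. ∠BEW = 96°  [cyclic BEWX, opposite ∠E+∠X]
2. ∠BWE = 48°  [△BEW]
3. ∠BXE = 48°  [same arc BE]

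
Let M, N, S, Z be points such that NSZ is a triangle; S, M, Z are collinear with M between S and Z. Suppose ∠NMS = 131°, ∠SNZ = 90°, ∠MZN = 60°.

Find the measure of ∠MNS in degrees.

∠MNS = 19°

1. ∠NZS = 60°  [M on ray ZS]
2. ∠NSZ = 30°  [△NSZ]
3. ∠MSN = 30°  [M on ray SZ]
4. ∠MNS = 19°  [△NSM]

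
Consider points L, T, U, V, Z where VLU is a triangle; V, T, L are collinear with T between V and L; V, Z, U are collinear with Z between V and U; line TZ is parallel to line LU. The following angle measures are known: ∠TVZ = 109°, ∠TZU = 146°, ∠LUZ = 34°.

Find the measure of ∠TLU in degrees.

∠TLU = 37°

1. ∠LVU = 109°  [T on VL, Z on VU]
2. ∠LUV = 34°  [Z on ray UV]
3. ∠ULV = 37°  [△VLU]
4. ∠TLU = 37°  [T on ray LV]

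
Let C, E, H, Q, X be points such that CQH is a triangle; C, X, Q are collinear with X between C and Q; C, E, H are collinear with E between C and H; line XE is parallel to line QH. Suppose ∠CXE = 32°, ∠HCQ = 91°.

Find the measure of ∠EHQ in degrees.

1. ∠CQH = 32°  [XE∥QH, corresponding at X]
2. ∠CHQ = 57°  [△CQH]
3. ∠EHQ = 57°  [E on ray HC]

∠EHQ = 57°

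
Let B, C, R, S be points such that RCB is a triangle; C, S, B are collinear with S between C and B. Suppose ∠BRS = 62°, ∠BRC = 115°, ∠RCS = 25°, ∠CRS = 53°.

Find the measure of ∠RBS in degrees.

1. ∠CSR = 102°  [△RCS]
2. ∠BSR = 78°  [linear pair at S on CB]
3. ∠RBS = 40°  [△RSB]

∠RBS = 40°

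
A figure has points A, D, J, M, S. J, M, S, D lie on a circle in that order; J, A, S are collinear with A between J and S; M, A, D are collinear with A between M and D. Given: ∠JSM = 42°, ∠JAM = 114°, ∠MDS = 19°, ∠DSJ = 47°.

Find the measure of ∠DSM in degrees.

∠DSM = 89°

1. ∠JDM = 42°  [same arc JM]
2. ∠DMJ = 47°  [same arc JD]
3. ∠DJM = 91°  [△JMD]
4. ∠DSM = 89°  [cyclic JMSD, opposite ∠J+∠S]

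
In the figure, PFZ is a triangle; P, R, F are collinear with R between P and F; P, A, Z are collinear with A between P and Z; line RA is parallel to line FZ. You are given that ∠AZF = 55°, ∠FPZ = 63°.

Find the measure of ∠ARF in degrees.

∠ARF = 118°

1. ∠FZP = 55°  [A on ray ZP]
2. ∠PFZ = 62°  [△PFZ]
3. ∠ARP = 62°  [RA∥FZ, corresponding at R]
4. ∠ARF = 118°  [linear pair at R on PF]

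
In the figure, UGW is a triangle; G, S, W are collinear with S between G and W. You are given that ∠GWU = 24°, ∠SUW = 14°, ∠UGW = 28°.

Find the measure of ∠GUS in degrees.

∠GUS = 114°

1. ∠SWU = 24°  [S on ray WG]
2. ∠USW = 142°  [△USW]
3. ∠SGU = 28°  [S on ray GW]
4. ∠GSU = 38°  [linear pair at S on GW]
5. ∠GUS = 114°  [△UGS]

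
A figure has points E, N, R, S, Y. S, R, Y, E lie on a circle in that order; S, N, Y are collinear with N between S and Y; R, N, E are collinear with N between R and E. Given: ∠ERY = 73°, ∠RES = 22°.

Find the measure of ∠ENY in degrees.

1. ∠ESY = 73°  [same arc YE]
2. ∠ENS = 85°  [△SNE]
3. ∠ENY = 95°  [linear pair at N on SY]

∠ENY = 95°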